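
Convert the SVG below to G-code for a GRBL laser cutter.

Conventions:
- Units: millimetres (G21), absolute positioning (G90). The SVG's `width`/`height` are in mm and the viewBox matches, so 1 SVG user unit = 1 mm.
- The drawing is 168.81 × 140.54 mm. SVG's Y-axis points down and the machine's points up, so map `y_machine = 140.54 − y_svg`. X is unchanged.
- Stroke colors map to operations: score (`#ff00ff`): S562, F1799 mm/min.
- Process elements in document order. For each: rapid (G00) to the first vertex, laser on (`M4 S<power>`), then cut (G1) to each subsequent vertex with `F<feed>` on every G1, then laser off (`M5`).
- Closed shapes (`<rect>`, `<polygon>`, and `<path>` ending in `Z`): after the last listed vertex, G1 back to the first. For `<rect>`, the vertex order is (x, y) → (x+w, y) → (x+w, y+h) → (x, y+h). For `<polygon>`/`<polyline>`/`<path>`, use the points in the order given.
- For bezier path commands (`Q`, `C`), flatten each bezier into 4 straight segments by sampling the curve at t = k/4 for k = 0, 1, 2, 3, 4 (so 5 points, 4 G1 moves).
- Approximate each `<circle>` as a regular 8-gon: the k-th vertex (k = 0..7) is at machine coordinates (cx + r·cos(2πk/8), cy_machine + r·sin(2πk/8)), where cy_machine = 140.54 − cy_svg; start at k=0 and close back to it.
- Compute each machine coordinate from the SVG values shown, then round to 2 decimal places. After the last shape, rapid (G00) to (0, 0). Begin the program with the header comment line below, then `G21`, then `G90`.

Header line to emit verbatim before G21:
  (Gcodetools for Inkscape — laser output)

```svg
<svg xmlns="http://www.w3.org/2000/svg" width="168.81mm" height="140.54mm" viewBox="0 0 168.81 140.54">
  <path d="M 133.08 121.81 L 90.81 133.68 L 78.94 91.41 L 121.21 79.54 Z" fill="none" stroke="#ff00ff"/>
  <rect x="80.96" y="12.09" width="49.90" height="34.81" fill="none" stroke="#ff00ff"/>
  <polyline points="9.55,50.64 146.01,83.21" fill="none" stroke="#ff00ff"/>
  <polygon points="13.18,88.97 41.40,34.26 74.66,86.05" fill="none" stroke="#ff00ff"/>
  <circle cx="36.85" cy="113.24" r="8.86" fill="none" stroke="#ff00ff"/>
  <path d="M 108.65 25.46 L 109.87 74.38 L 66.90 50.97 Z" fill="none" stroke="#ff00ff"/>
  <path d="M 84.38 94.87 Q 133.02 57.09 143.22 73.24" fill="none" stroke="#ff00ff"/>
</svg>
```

viewBox `0 0 168.81 140.54` with mm width/height → 1 unit = 1 mm. Flip: y_m = 140.54 − y_svg.

**Shape 1** — `<path>` regular polygon, stroke `#ff00ff` → score (S562, F1799). Machine vertices: (133.08,18.73) → (90.81,6.86) → (78.94,49.13) → (121.21,61.00) → (133.08,18.73). Closed: final G1 returns to the first vertex.

**Shape 2** — `<rect>` rectangle, stroke `#ff00ff` → score (S562, F1799). Machine vertices: (80.96,128.45) → (130.86,128.45) → (130.86,93.64) → (80.96,93.64) → (80.96,128.45). Closed: final G1 returns to the first vertex.

**Shape 3** — `<polyline>` line segment, stroke `#ff00ff` → score (S562, F1799). Machine vertices: (9.55,89.90) → (146.01,57.33). Open path.

**Shape 4** — `<polygon>` regular polygon, stroke `#ff00ff` → score (S562, F1799). Machine vertices: (13.18,51.57) → (41.40,106.28) → (74.66,54.49) → (13.18,51.57). Closed: final G1 returns to the first vertex.

**Shape 5** — `<circle>` circle, stroke `#ff00ff` → score (S562, F1799). Machine vertices: (45.71,27.30) → (43.11,33.56) → (36.85,36.16) → (30.59,33.56) → (27.99,27.30) → (30.59,21.04) → (36.85,18.44) → (43.11,21.04) → (45.71,27.30). Closed: final G1 returns to the first vertex.

**Shape 6** — `<path>` regular polygon, stroke `#ff00ff` → score (S562, F1799). Machine vertices: (108.65,115.08) → (109.87,66.16) → (66.90,89.57) → (108.65,115.08). Closed: final G1 returns to the first vertex.

**Shape 7** — `<path>` quadratic bezier, stroke `#ff00ff` → score (S562, F1799). Control points (SVG): P0=(84.38,94.87), P1=(133.02,57.09), P2=(143.22,73.24); sampled at t=k/4. Machine vertices: (84.38,45.67) → (106.30,61.19) → (123.41,69.97) → (135.72,72.00) → (143.22,67.30). Open path.

(Gcodetools for Inkscape — laser output)
G21
G90
G00 X133.08 Y18.73
M4 S562
G1 X90.81 Y6.86 F1799
G1 X78.94 Y49.13 F1799
G1 X121.21 Y61.00 F1799
G1 X133.08 Y18.73 F1799
M5
G00 X80.96 Y128.45
M4 S562
G1 X130.86 Y128.45 F1799
G1 X130.86 Y93.64 F1799
G1 X80.96 Y93.64 F1799
G1 X80.96 Y128.45 F1799
M5
G00 X9.55 Y89.90
M4 S562
G1 X146.01 Y57.33 F1799
M5
G00 X13.18 Y51.57
M4 S562
G1 X41.40 Y106.28 F1799
G1 X74.66 Y54.49 F1799
G1 X13.18 Y51.57 F1799
M5
G00 X45.71 Y27.30
M4 S562
G1 X43.11 Y33.56 F1799
G1 X36.85 Y36.16 F1799
G1 X30.59 Y33.56 F1799
G1 X27.99 Y27.30 F1799
G1 X30.59 Y21.04 F1799
G1 X36.85 Y18.44 F1799
G1 X43.11 Y21.04 F1799
G1 X45.71 Y27.30 F1799
M5
G00 X108.65 Y115.08
M4 S562
G1 X109.87 Y66.16 F1799
G1 X66.90 Y89.57 F1799
G1 X108.65 Y115.08 F1799
M5
G00 X84.38 Y45.67
M4 S562
G1 X106.30 Y61.19 F1799
G1 X123.41 Y69.97 F1799
G1 X135.72 Y72.00 F1799
G1 X143.22 Y67.30 F1799
M5
G00 X0.00 Y0.00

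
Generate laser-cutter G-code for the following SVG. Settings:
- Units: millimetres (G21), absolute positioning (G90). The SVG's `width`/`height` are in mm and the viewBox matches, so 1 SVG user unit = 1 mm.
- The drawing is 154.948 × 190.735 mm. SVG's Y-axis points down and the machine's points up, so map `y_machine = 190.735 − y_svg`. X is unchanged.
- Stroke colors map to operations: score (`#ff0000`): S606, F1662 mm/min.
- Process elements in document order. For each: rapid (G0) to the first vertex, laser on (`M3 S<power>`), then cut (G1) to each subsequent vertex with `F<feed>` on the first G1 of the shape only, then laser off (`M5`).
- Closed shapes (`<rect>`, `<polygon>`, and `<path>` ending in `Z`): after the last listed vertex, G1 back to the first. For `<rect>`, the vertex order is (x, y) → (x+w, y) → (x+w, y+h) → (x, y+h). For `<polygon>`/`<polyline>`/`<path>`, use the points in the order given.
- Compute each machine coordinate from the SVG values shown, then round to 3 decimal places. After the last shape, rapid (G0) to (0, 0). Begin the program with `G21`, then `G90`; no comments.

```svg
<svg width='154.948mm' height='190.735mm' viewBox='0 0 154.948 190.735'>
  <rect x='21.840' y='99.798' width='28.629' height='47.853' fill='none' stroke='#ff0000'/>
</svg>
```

G21
G90
G0 X21.840 Y90.937
M3 S606
G1 X50.469 Y90.937 F1662
G1 X50.469 Y43.084
G1 X21.840 Y43.084
G1 X21.840 Y90.937
M5
G0 X0.000 Y0.000

1 u = 1 mm; y_m = 190.735 − y.

[1] `<rect>` rectangle, #ff0000→score S606 F1662: (21.840,90.937) → (50.469,90.937) → (50.469,43.084) → (21.840,43.084) → (21.840,90.937) (closed)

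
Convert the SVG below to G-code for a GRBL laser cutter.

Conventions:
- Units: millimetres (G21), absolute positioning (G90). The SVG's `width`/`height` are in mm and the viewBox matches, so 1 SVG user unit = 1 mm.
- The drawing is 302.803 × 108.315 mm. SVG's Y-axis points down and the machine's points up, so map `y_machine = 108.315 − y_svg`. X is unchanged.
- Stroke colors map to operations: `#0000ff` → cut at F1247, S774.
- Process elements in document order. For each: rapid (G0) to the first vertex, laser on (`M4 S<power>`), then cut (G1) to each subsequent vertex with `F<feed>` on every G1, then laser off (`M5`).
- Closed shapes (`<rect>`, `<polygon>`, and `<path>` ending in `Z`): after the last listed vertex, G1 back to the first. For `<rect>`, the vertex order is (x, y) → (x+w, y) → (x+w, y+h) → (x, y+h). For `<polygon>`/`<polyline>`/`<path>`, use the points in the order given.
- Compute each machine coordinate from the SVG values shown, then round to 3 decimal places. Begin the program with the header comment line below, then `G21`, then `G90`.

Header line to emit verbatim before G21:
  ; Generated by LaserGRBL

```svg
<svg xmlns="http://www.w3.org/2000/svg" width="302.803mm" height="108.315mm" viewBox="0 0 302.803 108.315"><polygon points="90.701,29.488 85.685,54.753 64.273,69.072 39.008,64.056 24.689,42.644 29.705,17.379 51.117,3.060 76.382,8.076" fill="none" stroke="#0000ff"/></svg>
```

viewBox `0 0 302.803 108.315` with mm width/height → 1 unit = 1 mm. Flip: y_m = 108.315 − y_svg.

**Shape 1** — `<polygon>` regular polygon, stroke `#0000ff` → cut (S774, F1247). Machine vertices: (90.701,78.827) → (85.685,53.562) → (64.273,39.243) → (39.008,44.259) → (24.689,65.671) → (29.705,90.936) → (51.117,105.255) → (76.382,100.239) → (90.701,78.827). Closed: final G1 returns to the first vertex.

; Generated by LaserGRBL
G21
G90
G0 X90.701 Y78.827
M4 S774
G1 X85.685 Y53.562 F1247
G1 X64.273 Y39.243 F1247
G1 X39.008 Y44.259 F1247
G1 X24.689 Y65.671 F1247
G1 X29.705 Y90.936 F1247
G1 X51.117 Y105.255 F1247
G1 X76.382 Y100.239 F1247
G1 X90.701 Y78.827 F1247
M5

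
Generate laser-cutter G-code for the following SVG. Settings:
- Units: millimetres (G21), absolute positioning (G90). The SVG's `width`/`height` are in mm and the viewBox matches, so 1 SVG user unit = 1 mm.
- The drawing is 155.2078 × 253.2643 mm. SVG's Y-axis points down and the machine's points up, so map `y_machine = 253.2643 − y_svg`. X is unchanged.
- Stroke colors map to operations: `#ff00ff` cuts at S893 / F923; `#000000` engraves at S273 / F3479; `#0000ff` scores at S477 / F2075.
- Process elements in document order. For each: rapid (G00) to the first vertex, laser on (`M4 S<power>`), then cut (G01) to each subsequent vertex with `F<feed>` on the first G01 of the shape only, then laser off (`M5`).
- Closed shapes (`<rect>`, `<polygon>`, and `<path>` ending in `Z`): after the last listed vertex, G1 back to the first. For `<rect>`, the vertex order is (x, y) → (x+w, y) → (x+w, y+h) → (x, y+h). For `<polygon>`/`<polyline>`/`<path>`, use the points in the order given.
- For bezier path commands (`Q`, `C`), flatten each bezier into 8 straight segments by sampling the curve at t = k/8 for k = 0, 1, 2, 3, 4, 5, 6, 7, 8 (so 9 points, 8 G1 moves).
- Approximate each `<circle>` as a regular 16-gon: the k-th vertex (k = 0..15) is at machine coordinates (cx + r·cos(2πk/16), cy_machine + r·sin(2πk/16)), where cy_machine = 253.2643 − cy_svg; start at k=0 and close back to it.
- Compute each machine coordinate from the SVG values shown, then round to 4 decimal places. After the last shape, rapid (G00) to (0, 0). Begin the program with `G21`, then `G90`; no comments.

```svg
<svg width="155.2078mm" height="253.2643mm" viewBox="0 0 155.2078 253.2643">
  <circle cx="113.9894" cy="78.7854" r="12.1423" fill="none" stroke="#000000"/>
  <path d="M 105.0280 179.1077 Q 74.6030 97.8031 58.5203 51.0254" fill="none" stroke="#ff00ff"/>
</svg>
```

1 u = 1 mm; y_m = 253.2643 − y.

[1] `<circle>` circle, #000000→engrave S273 F3479: (126.1317,174.4789) → (125.2074,179.1256) → (122.5753,183.0648) → (118.6361,185.6969) → (113.9894,186.6212) → (109.3427,185.6969) → (105.4035,183.0648) → (102.7714,179.1256) → (101.8471,174.4789) → (102.7714,169.8322) → (105.4035,165.8930) → (109.3427,163.2609) → (113.9894,162.3366) → (118.6361,163.2609) → (122.5753,165.8930) → (125.2074,169.8322) → (126.1317,174.4789) (closed)

[2] `<path>` quadratic bezier, #ff00ff→cut S893 F923: (105.0280,74.1566) → (97.6458,93.9433) → (90.7119,112.6510) → (84.2261,130.2797) → (78.1886,146.8295) → (72.5992,162.3003) → (67.4580,176.6921) → (62.7651,190.0050) → (58.5203,202.2389)

G21
G90
G00 X126.1317 Y174.4789
M4 S273
G01 X125.2074 Y179.1256 F3479
G01 X122.5753 Y183.0648
G01 X118.6361 Y185.6969
G01 X113.9894 Y186.6212
G01 X109.3427 Y185.6969
G01 X105.4035 Y183.0648
G01 X102.7714 Y179.1256
G01 X101.8471 Y174.4789
G01 X102.7714 Y169.8322
G01 X105.4035 Y165.8930
G01 X109.3427 Y163.2609
G01 X113.9894 Y162.3366
G01 X118.6361 Y163.2609
G01 X122.5753 Y165.8930
G01 X125.2074 Y169.8322
G01 X126.1317 Y174.4789
M5
G00 X105.0280 Y74.1566
M4 S893
G01 X97.6458 Y93.9433 F923
G01 X90.7119 Y112.6510
G01 X84.2261 Y130.2797
G01 X78.1886 Y146.8295
G01 X72.5992 Y162.3003
G01 X67.4580 Y176.6921
G01 X62.7651 Y190.0050
G01 X58.5203 Y202.2389
M5
G00 X0.0000 Y0.0000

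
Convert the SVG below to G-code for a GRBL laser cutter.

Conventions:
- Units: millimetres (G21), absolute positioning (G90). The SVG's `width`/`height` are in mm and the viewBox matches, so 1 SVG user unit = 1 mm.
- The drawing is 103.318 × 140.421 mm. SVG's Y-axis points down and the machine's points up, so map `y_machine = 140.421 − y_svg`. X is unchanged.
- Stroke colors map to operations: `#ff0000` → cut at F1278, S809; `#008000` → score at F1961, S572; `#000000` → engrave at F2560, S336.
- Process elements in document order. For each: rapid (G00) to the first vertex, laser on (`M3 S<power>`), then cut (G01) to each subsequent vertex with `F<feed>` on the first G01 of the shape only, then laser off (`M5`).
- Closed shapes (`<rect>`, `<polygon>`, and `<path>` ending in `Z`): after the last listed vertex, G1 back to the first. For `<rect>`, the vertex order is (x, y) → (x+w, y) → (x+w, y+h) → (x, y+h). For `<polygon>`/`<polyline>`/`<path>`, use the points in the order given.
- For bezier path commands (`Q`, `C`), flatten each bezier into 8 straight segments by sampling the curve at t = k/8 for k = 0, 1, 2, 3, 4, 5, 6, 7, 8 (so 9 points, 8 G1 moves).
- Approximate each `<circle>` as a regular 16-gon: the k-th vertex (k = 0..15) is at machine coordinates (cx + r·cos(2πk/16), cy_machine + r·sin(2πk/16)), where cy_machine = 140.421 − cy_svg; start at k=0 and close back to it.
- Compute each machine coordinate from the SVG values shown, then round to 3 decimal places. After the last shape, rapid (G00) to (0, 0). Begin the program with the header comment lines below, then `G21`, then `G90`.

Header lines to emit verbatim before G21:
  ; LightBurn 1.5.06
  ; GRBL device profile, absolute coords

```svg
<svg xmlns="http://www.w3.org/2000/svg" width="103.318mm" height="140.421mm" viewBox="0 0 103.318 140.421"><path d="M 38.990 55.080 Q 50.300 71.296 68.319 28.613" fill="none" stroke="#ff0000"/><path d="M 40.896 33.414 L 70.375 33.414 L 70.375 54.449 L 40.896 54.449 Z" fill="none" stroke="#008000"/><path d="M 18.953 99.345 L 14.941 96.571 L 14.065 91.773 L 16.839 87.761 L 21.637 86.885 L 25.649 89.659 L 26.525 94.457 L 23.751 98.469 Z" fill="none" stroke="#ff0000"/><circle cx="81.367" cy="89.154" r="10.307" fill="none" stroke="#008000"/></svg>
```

; LightBurn 1.5.06
; GRBL device profile, absolute coords
G21
G90
G00 X38.990 Y85.341
M3 S809
G01 X41.922 Y82.207 F1278
G01 X45.064 Y80.914
G01 X48.416 Y81.462
G01 X51.977 Y83.850
G01 X55.748 Y88.078
G01 X59.729 Y94.148
G01 X63.919 Y102.058
G01 X68.319 Y111.808
M5
G00 X40.896 Y107.007
M3 S572
G01 X70.375 Y107.007 F1961
G01 X70.375 Y85.972
G01 X40.896 Y85.972
G01 X40.896 Y107.007
M5
G00 X18.953 Y41.076
M3 S809
G01 X14.941 Y43.850 F1278
G01 X14.065 Y48.648
G01 X16.839 Y52.660
G01 X21.637 Y53.536
G01 X25.649 Y50.762
G01 X26.525 Y45.964
G01 X23.751 Y41.952
G01 X18.953 Y41.076
M5
G00 X91.674 Y51.267
M3 S572
G01 X90.889 Y55.211 F1961
G01 X88.655 Y58.555
G01 X85.311 Y60.789
G01 X81.367 Y61.574
G01 X77.423 Y60.789
G01 X74.079 Y58.555
G01 X71.845 Y55.211
G01 X71.060 Y51.267
G01 X71.845 Y47.323
G01 X74.079 Y43.979
G01 X77.423 Y41.745
G01 X81.367 Y40.960
G01 X85.311 Y41.745
G01 X88.655 Y43.979
G01 X90.889 Y47.323
G01 X91.674 Y51.267
M5
G00 X0.000 Y0.000

viewBox `0 0 103.318 140.421` with mm width/height → 1 unit = 1 mm. Flip: y_m = 140.421 − y_svg.

**Shape 1** — `<path>` quadratic bezier, stroke `#ff0000` → cut (S809, F1278). Control points (SVG): P0=(38.990,55.080), P1=(50.300,71.296), P2=(68.319,28.613); sampled at t=k/8. Machine vertices: (38.990,85.341) → (41.922,82.207) → (45.064,80.914) → (48.416,81.462) → (51.977,83.850) → (55.748,88.078) → (59.729,94.148) → (63.919,102.058) → (68.319,111.808). Open path.

**Shape 2** — `<path>` rectangle, stroke `#008000` → score (S572, F1961). Machine vertices: (40.896,107.007) → (70.375,107.007) → (70.375,85.972) → (40.896,85.972) → (40.896,107.007). Closed: final G1 returns to the first vertex.

**Shape 3** — `<path>` regular polygon, stroke `#ff0000` → cut (S809, F1278). Machine vertices: (18.953,41.076) → (14.941,43.850) → (14.065,48.648) → (16.839,52.660) → (21.637,53.536) → (25.649,50.762) → (26.525,45.964) → (23.751,41.952) → (18.953,41.076). Closed: final G1 returns to the first vertex.

**Shape 4** — `<circle>` circle, stroke `#008000` → score (S572, F1961). Machine vertices: (91.674,51.267) → (90.889,55.211) → (88.655,58.555) → (85.311,60.789) → (81.367,61.574) → (77.423,60.789) → (74.079,58.555) → (71.845,55.211) → (71.060,51.267) → (71.845,47.323) → (74.079,43.979) → (77.423,41.745) → (81.367,40.960) → (85.311,41.745) → (88.655,43.979) → (90.889,47.323) → (91.674,51.267). Closed: final G1 returns to the first vertex.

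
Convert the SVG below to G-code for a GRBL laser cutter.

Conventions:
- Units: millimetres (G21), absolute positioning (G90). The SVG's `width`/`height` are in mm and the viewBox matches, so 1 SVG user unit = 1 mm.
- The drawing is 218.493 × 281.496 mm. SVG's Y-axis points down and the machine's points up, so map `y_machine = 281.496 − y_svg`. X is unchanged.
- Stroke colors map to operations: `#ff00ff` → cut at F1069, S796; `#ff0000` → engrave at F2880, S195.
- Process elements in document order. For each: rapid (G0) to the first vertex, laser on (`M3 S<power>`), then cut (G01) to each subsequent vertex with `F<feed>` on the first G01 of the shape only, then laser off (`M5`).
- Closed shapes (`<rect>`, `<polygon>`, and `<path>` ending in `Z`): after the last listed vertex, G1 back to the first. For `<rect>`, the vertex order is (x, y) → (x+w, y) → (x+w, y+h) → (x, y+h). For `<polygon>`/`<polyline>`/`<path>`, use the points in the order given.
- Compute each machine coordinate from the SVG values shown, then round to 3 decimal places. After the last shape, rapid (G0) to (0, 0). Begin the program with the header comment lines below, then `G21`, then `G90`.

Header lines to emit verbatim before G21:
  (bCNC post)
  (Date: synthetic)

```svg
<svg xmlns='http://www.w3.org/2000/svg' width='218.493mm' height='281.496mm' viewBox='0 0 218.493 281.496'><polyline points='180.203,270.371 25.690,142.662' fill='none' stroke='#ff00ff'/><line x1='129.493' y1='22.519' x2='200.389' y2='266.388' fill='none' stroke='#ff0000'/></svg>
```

viewBox `0 0 218.493 281.496` with mm width/height → 1 unit = 1 mm. Flip: y_m = 281.496 − y_svg.

**Shape 1** — `<polyline>` line segment, stroke `#ff00ff` → cut (S796, F1069). Machine vertices: (180.203,11.125) → (25.690,138.834). Open path.

**Shape 2** — `<line>` line segment, stroke `#ff0000` → engrave (S195, F2880). Machine vertices: (129.493,258.977) → (200.389,15.108). Open path.

(bCNC post)
(Date: synthetic)
G21
G90
G0 X180.203 Y11.125
M3 S796
G01 X25.690 Y138.834 F1069
M5
G0 X129.493 Y258.977
M3 S195
G01 X200.389 Y15.108 F2880
M5
G0 X0.000 Y0.000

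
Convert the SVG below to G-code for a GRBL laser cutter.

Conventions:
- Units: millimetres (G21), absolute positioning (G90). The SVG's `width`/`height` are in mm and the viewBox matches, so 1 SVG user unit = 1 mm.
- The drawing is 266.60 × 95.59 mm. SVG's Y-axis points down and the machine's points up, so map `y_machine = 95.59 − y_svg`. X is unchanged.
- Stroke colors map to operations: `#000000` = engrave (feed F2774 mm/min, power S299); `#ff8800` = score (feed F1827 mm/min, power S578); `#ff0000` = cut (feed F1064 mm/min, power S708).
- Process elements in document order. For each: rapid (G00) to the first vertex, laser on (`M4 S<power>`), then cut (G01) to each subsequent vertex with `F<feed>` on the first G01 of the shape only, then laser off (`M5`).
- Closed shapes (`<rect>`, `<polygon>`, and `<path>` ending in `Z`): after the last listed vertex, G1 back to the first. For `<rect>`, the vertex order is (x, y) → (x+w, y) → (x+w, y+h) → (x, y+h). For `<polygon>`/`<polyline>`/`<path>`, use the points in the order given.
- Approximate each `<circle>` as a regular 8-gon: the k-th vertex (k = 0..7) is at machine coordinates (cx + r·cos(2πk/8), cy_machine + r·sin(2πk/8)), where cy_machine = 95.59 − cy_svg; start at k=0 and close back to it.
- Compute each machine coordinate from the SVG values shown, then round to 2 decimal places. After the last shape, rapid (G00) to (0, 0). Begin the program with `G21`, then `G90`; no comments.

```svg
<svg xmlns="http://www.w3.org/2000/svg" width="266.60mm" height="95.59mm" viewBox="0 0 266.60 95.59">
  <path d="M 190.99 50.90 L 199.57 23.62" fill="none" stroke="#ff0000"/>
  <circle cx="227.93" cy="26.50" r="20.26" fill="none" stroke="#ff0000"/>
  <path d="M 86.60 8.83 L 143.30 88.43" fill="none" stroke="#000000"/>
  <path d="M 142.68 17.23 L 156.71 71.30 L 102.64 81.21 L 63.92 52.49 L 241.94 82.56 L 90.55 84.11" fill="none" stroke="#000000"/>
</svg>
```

viewBox `0 0 266.60 95.59` with mm width/height → 1 unit = 1 mm. Flip: y_m = 95.59 − y_svg.

**Shape 1** — `<path>` line segment, stroke `#ff0000` → cut (S708, F1064). Machine vertices: (190.99,44.69) → (199.57,71.97). Open path.

**Shape 2** — `<circle>` circle, stroke `#ff0000` → cut (S708, F1064). Machine vertices: (248.19,69.09) → (242.26,83.42) → (227.93,89.35) → (213.60,83.42) → (207.67,69.09) → (213.60,54.76) → (227.93,48.83) → (242.26,54.76) → (248.19,69.09). Closed: final G1 returns to the first vertex.

**Shape 3** — `<path>` line segment, stroke `#000000` → engrave (S299, F2774). Machine vertices: (86.60,86.76) → (143.30,7.16). Open path.

**Shape 4** — `<path>` open polyline, stroke `#000000` → engrave (S299, F2774). Machine vertices: (142.68,78.36) → (156.71,24.29) → (102.64,14.38) → (63.92,43.10) → (241.94,13.03) → (90.55,11.48). Open path.

G21
G90
G00 X190.99 Y44.69
M4 S708
G01 X199.57 Y71.97 F1064
M5
G00 X248.19 Y69.09
M4 S708
G01 X242.26 Y83.42 F1064
G01 X227.93 Y89.35
G01 X213.60 Y83.42
G01 X207.67 Y69.09
G01 X213.60 Y54.76
G01 X227.93 Y48.83
G01 X242.26 Y54.76
G01 X248.19 Y69.09
M5
G00 X86.60 Y86.76
M4 S299
G01 X143.30 Y7.16 F2774
M5
G00 X142.68 Y78.36
M4 S299
G01 X156.71 Y24.29 F2774
G01 X102.64 Y14.38
G01 X63.92 Y43.10
G01 X241.94 Y13.03
G01 X90.55 Y11.48
M5
G00 X0.00 Y0.00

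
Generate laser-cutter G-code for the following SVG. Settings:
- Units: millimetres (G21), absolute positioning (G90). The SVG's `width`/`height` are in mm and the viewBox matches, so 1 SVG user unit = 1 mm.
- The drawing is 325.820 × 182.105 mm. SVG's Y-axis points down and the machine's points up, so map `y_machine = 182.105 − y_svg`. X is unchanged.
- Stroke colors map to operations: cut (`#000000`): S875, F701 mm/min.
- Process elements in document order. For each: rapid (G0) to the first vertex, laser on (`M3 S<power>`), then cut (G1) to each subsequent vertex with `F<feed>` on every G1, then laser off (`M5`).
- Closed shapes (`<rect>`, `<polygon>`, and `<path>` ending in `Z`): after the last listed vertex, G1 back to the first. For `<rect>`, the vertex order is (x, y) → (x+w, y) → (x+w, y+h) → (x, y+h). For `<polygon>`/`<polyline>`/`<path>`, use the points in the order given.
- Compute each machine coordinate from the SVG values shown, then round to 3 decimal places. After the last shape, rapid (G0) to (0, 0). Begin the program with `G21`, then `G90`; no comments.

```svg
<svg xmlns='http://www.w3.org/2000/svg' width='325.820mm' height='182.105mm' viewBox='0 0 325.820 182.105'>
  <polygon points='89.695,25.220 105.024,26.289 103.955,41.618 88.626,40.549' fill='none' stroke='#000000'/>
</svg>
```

G21
G90
G0 X89.695 Y156.885
M3 S875
G1 X105.024 Y155.816 F701
G1 X103.955 Y140.487 F701
G1 X88.626 Y141.556 F701
G1 X89.695 Y156.885 F701
M5
G0 X0.000 Y0.000

1 u = 1 mm; y_m = 182.105 − y.

[1] `<polygon>` regular polygon, #000000→cut S875 F701: (89.695,156.885) → (105.024,155.816) → (103.955,140.487) → (88.626,141.556) → (89.695,156.885) (closed)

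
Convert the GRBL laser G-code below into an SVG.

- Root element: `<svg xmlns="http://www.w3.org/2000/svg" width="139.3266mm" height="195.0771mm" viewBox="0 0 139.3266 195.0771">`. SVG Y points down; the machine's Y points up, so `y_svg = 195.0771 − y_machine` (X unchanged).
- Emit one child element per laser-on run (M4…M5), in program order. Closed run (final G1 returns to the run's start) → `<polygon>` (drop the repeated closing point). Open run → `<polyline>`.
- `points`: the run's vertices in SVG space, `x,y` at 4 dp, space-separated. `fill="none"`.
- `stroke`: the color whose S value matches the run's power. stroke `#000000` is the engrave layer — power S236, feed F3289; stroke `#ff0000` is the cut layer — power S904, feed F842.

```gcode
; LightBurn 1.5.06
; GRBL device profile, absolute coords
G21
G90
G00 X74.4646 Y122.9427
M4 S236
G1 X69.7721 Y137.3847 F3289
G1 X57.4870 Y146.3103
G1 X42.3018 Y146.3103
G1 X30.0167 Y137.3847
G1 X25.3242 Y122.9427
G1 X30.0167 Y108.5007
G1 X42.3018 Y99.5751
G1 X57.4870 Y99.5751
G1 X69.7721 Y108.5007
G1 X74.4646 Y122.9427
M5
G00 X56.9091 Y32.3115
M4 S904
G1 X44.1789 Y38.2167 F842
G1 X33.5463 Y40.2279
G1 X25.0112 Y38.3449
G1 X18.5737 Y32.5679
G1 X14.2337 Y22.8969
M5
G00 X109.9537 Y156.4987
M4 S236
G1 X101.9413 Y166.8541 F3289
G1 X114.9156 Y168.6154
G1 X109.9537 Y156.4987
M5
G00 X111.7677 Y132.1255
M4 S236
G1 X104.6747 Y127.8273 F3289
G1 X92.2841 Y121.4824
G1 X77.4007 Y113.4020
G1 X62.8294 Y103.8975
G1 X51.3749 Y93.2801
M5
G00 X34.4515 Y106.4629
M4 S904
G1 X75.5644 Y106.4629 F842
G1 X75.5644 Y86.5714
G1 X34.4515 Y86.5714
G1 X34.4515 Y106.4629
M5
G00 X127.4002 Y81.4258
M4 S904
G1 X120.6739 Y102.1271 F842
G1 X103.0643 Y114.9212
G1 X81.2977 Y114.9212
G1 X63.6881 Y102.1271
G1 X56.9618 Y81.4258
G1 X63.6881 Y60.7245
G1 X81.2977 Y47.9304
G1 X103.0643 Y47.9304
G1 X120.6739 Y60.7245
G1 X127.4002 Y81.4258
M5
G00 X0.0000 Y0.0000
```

<svg xmlns="http://www.w3.org/2000/svg" width="139.3266mm" height="195.0771mm" viewBox="0 0 139.3266 195.0771">
  <polygon points="74.4646,72.1344 69.7721,57.6924 57.4870,48.7668 42.3018,48.7668 30.0167,57.6924 25.3242,72.1344 30.0167,86.5764 42.3018,95.5020 57.4870,95.5020 69.7721,86.5764" fill="none" stroke="#000000"/>
  <polyline points="56.9091,162.7656 44.1789,156.8604 33.5463,154.8492 25.0112,156.7322 18.5737,162.5092 14.2337,172.1802" fill="none" stroke="#ff0000"/>
  <polygon points="109.9537,38.5784 101.9413,28.2230 114.9156,26.4617" fill="none" stroke="#000000"/>
  <polyline points="111.7677,62.9516 104.6747,67.2498 92.2841,73.5947 77.4007,81.6751 62.8294,91.1796 51.3749,101.7970" fill="none" stroke="#000000"/>
  <polygon points="34.4515,88.6142 75.5644,88.6142 75.5644,108.5057 34.4515,108.5057" fill="none" stroke="#ff0000"/>
  <polygon points="127.4002,113.6513 120.6739,92.9500 103.0643,80.1559 81.2977,80.1559 63.6881,92.9500 56.9618,113.6513 63.6881,134.3526 81.2977,147.1467 103.0643,147.1467 120.6739,134.3526" fill="none" stroke="#ff0000"/>
</svg>

y_svg = 195.0771 − y_m.

[1] S236→`#000000` (engrave); closed run; points: 74.4646,72.1344 69.7721,57.6924 57.4870,48.7668 42.3018,48.7668 30.0167,57.6924 25.3242,72.1344 30.0167,86.5764 42.3018,95.5020 57.4870,95.5020 69.7721,86.5764

[2] S904→`#ff0000` (cut); open run; points: 56.9091,162.7656 44.1789,156.8604 33.5463,154.8492 25.0112,156.7322 18.5737,162.5092 14.2337,172.1802

[3] S236→`#000000` (engrave); closed run; points: 109.9537,38.5784 101.9413,28.2230 114.9156,26.4617

[4] S236→`#000000` (engrave); open run; points: 111.7677,62.9516 104.6747,67.2498 92.2841,73.5947 77.4007,81.6751 62.8294,91.1796 51.3749,101.7970

[5] S904→`#ff0000` (cut); closed run; points: 34.4515,88.6142 75.5644,88.6142 75.5644,108.5057 34.4515,108.5057

[6] S904→`#ff0000` (cut); closed run; points: 127.4002,113.6513 120.6739,92.9500 103.0643,80.1559 81.2977,80.1559 63.6881,92.9500 56.9618,113.6513 63.6881,134.3526 81.2977,147.1467 103.0643,147.1467 120.6739,134.3526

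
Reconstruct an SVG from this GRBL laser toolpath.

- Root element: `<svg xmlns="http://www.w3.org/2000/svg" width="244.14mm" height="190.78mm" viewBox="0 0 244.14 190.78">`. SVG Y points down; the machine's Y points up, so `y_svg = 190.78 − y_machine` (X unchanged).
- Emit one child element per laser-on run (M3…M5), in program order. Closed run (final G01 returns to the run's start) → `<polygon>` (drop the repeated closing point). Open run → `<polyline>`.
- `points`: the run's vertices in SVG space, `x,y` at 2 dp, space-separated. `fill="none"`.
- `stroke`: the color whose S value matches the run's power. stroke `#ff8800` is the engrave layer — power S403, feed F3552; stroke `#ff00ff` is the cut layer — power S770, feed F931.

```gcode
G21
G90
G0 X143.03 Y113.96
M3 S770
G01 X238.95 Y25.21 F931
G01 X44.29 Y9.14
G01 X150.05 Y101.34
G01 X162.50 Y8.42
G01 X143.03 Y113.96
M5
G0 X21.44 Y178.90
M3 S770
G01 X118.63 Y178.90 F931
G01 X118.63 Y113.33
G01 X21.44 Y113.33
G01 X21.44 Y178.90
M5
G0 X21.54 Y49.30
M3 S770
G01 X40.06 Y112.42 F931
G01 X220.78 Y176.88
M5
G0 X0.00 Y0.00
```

Each laser-on run becomes one SVG element. Flip Y back into SVG space with y_svg = 190.78 − y_machine. Every run uses S770, so all elements get stroke `#ff00ff` (cut).

Run 1: The run returns to its start, so emit a `<polygon>` with points (Y-flipped): 143.03,76.82 238.95,165.57 44.29,181.64 150.05,89.44 162.50,182.36.

Run 2: The run returns to its start, so emit a `<polygon>` with points (Y-flipped): 21.44,11.88 118.63,11.88 118.63,77.45 21.44,77.45.

Run 3: The run is open, so emit a `<polyline>` with points (Y-flipped): 21.54,141.48 40.06,78.36 220.78,13.90.

<svg xmlns="http://www.w3.org/2000/svg" width="244.14mm" height="190.78mm" viewBox="0 0 244.14 190.78">
  <polygon points="143.03,76.82 238.95,165.57 44.29,181.64 150.05,89.44 162.50,182.36" fill="none" stroke="#ff00ff"/>
  <polygon points="21.44,11.88 118.63,11.88 118.63,77.45 21.44,77.45" fill="none" stroke="#ff00ff"/>
  <polyline points="21.54,141.48 40.06,78.36 220.78,13.90" fill="none" stroke="#ff00ff"/>
</svg>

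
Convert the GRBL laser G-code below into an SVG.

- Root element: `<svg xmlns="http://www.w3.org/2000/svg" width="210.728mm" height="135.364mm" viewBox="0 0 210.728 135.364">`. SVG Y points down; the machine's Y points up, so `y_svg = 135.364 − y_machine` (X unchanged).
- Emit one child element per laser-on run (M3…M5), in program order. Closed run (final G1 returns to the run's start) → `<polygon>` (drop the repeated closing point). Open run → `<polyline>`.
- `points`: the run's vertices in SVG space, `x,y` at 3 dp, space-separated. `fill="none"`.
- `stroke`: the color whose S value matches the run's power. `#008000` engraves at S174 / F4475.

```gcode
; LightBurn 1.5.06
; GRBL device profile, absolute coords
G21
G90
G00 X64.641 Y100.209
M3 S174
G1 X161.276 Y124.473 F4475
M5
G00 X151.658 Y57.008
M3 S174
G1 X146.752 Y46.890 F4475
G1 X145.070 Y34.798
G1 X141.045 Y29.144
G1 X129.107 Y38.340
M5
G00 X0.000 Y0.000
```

<svg xmlns="http://www.w3.org/2000/svg" width="210.728mm" height="135.364mm" viewBox="0 0 210.728 135.364">
  <polyline points="64.641,35.155 161.276,10.891" fill="none" stroke="#008000"/>
  <polyline points="151.658,78.356 146.752,88.474 145.070,100.566 141.045,106.220 129.107,97.024" fill="none" stroke="#008000"/>
</svg>

Machine Y-up, SVG Y-down with viewBox height 135.364, so y_svg = 135.364 − y_machine; X carries over. Every run uses S174, so all elements get stroke `#008000` (engrave).

Run 1: The run is open, so emit a `<polyline>` with points (Y-flipped): 64.641,35.155 161.276,10.891.

Run 2: The run is open, so emit a `<polyline>` with points (Y-flipped): 151.658,78.356 146.752,88.474 145.070,100.566 141.045,106.220 129.107,97.024.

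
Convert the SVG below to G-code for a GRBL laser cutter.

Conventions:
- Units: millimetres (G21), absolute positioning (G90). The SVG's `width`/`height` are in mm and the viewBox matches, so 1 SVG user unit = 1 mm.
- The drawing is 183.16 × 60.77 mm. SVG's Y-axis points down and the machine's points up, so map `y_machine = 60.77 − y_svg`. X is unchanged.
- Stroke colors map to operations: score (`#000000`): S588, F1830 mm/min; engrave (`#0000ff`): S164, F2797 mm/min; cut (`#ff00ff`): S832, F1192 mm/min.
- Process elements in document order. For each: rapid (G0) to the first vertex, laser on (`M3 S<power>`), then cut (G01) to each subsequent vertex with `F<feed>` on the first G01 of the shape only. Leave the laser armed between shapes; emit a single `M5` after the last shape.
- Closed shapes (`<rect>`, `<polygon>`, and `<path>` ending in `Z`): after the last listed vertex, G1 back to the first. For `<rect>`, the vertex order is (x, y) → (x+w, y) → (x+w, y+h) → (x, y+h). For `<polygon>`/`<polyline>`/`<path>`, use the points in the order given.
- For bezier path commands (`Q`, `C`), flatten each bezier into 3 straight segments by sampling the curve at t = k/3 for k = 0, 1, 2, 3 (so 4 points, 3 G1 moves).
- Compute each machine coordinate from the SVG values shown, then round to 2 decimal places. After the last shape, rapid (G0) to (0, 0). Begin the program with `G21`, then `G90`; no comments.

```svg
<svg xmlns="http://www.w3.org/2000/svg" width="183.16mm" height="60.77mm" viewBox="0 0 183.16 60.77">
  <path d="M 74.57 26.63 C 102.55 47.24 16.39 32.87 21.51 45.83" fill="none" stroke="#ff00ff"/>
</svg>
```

1 u = 1 mm; y_m = 60.77 − y.

[1] `<path>` cubic bezier, #ff00ff→cut S832 F1192: (74.57,34.14) → (72.11,22.88) → (39.21,21.10) → (21.51,14.94)

G21
G90
G0 X74.57 Y34.14
M3 S832
G01 X72.11 Y22.88 F1192
G01 X39.21 Y21.10
G01 X21.51 Y14.94
M5
G0 X0.00 Y0.00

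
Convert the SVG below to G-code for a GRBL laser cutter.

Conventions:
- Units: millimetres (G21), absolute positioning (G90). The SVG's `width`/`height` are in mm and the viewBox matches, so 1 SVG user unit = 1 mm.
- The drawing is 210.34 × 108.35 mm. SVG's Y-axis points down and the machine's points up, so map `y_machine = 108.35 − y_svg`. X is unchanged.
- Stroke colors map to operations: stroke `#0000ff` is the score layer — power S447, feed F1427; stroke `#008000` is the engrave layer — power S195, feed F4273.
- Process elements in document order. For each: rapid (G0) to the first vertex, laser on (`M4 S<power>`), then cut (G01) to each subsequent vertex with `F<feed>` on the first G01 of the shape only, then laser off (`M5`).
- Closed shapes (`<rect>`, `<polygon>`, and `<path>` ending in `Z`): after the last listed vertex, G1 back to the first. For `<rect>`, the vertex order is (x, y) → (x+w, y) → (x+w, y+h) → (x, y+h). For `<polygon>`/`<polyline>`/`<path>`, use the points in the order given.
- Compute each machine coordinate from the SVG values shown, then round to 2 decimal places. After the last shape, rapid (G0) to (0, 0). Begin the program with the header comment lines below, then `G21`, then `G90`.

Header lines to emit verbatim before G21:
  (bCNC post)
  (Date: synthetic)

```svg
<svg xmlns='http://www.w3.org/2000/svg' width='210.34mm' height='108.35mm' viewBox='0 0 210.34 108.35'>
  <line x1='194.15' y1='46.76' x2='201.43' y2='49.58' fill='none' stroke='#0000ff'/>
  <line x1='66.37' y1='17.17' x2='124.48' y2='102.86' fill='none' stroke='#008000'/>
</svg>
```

Since the viewBox matches the mm dimensions, user units are millimetres directly. The only transform is the Y-flip y_m = 108.35 − y_svg.

Shape 1 is a line segment drawn with `<line>`. Its stroke #0000ff means score at S447, F1427. After flipping Y the toolpath is (194.15,61.59) → (201.43,58.77).

Shape 2 is a line segment drawn with `<line>`. Its stroke #008000 means engrave at S195, F4273. After flipping Y the toolpath is (66.37,91.18) → (124.48,5.49).

(bCNC post)
(Date: synthetic)
G21
G90
G0 X194.15 Y61.59
M4 S447
G01 X201.43 Y58.77 F1427
M5
G0 X66.37 Y91.18
M4 S195
G01 X124.48 Y5.49 F4273
M5
G0 X0.00 Y0.00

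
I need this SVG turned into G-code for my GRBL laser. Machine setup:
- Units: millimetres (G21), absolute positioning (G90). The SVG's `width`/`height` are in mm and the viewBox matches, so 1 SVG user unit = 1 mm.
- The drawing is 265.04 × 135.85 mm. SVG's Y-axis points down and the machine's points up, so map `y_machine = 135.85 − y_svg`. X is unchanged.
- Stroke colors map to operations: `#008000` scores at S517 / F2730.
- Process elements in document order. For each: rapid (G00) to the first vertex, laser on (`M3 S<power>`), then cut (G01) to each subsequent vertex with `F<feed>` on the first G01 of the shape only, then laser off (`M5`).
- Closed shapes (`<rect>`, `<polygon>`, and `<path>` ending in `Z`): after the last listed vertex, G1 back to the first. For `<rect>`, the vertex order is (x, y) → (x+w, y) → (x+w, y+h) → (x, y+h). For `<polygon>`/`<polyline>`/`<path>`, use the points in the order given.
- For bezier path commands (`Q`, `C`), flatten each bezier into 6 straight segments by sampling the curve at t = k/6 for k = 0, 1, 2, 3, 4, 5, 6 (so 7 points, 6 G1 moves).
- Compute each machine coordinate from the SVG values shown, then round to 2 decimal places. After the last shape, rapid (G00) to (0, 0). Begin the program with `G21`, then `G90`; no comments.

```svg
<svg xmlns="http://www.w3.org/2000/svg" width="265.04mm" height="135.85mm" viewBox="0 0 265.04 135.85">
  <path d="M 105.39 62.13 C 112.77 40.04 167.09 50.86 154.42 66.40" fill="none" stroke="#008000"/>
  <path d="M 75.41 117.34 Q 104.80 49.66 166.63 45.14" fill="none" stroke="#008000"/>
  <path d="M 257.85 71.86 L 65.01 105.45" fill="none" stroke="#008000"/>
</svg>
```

Since the viewBox matches the mm dimensions, user units are millimetres directly. The only transform is the Y-flip y_m = 135.85 − y_svg.

Shape 1 is a cubic bezier drawn with `<path>`. Its stroke #008000 means score at S517, F2730. After flipping Y the toolpath is (105.39,73.72) → (112.46,82.15) → (124.20,85.88) → (137.42,85.70) → (148.98,82.37) → (155.70,76.70) → (154.42,69.45).

Shape 2 is a quadratic bezier drawn with `<path>`. Its stroke #008000 means score at S517, F2730. After flipping Y the toolpath is (75.41,18.51) → (86.11,39.32) → (98.61,56.61) → (112.91,70.40) → (129.01,80.68) → (146.92,87.45) → (166.63,90.71).

Shape 3 is a line segment drawn with `<path>`. Its stroke #008000 means score at S517, F2730. After flipping Y the toolpath is (257.85,63.99) → (65.01,30.40).

G21
G90
G00 X105.39 Y73.72
M3 S517
G01 X112.46 Y82.15 F2730
G01 X124.20 Y85.88
G01 X137.42 Y85.70
G01 X148.98 Y82.37
G01 X155.70 Y76.70
G01 X154.42 Y69.45
M5
G00 X75.41 Y18.51
M3 S517
G01 X86.11 Y39.32 F2730
G01 X98.61 Y56.61
G01 X112.91 Y70.40
G01 X129.01 Y80.68
G01 X146.92 Y87.45
G01 X166.63 Y90.71
M5
G00 X257.85 Y63.99
M3 S517
G01 X65.01 Y30.40 F2730
M5
G00 X0.00 Y0.00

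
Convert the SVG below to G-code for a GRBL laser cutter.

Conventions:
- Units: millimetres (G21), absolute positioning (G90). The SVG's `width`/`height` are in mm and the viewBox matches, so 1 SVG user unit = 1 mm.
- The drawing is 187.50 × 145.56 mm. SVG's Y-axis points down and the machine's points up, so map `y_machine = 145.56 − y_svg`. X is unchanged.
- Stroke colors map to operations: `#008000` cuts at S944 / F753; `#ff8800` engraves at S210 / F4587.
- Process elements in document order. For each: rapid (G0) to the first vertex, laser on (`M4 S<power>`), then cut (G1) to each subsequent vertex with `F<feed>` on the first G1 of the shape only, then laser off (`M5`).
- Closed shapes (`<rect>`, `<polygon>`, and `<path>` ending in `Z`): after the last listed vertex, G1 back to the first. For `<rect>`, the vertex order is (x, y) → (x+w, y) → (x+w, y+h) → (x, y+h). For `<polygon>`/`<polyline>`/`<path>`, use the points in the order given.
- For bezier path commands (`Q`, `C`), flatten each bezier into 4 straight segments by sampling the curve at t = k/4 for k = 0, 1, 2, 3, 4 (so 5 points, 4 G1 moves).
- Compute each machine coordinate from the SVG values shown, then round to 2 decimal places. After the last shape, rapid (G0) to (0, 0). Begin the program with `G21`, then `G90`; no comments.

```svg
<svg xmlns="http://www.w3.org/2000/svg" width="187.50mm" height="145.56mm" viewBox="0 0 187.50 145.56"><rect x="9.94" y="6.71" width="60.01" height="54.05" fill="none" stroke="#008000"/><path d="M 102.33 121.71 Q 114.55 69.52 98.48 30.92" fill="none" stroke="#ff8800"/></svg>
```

viewBox `0 0 187.50 145.56` with mm width/height → 1 unit = 1 mm. Flip: y_m = 145.56 − y_svg.

**Shape 1** — `<rect>` rectangle, stroke `#008000` → cut (S944, F753). Machine vertices: (9.94,138.85) → (69.95,138.85) → (69.95,84.80) → (9.94,84.80) → (9.94,138.85). Closed: final G1 returns to the first vertex.

**Shape 2** — `<path>` quadratic bezier, stroke `#ff8800` → engrave (S210, F4587). Control points (SVG): P0=(102.33,121.71), P1=(114.55,69.52), P2=(98.48,30.92); sampled at t=k/4. Machine vertices: (102.33,23.85) → (106.67,49.10) → (107.48,72.64) → (104.75,94.49) → (98.48,114.64). Open path.

G21
G90
G0 X9.94 Y138.85
M4 S944
G1 X69.95 Y138.85 F753
G1 X69.95 Y84.80
G1 X9.94 Y84.80
G1 X9.94 Y138.85
M5
G0 X102.33 Y23.85
M4 S210
G1 X106.67 Y49.10 F4587
G1 X107.48 Y72.64
G1 X104.75 Y94.49
G1 X98.48 Y114.64
M5
G0 X0.00 Y0.00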